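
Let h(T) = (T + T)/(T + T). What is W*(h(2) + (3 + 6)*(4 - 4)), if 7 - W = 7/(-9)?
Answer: 70/9 ≈ 7.7778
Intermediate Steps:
W = 70/9 (W = 7 - 7/(-9) = 7 - 7*(-1)/9 = 7 - 1*(-7/9) = 7 + 7/9 = 70/9 ≈ 7.7778)
h(T) = 1 (h(T) = (2*T)/((2*T)) = (2*T)*(1/(2*T)) = 1)
W*(h(2) + (3 + 6)*(4 - 4)) = 70*(1 + (3 + 6)*(4 - 4))/9 = 70*(1 + 9*0)/9 = 70*(1 + 0)/9 = (70/9)*1 = 70/9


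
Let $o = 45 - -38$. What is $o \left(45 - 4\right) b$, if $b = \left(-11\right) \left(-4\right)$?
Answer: $149732$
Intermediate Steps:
$o = 83$ ($o = 45 + 38 = 83$)
$b = 44$
$o \left(45 - 4\right) b = 83 \left(45 - 4\right) 44 = 83 \cdot 41 \cdot 44 = 3403 \cdot 44 = 149732$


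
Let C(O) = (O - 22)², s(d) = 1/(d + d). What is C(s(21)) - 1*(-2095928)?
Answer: 3698068921/1764 ≈ 2.0964e+6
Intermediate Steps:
s(d) = 1/(2*d)
C(O) = (-22 + O)²
C(s(21)) - 1*(-2095928) = (-22 + (½)/21)² - 1*(-2095928) = (-22 + (½)*(1/21))² + 2095928 = (-22 + 1/42)² + 2095928 = (-923/42)² + 2095928 = 851929/1764 + 2095928 = 3698068921/1764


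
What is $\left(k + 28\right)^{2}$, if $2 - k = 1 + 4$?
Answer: $625$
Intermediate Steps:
$k = -3$ ($k = 2 - \left(1 + 4\right) = 2 - 5 = -3$)
$\left(k + 28\right)^{2} = \left(-3 + 28\right)^{2} = 25^{2} = 625$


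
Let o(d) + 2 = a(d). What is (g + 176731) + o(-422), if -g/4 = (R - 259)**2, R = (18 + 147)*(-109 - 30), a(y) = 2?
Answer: -2151669813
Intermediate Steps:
o(d) = 0 (o(d) = -2 + 2 = 0)
R = -22935 (R = 165*(-139) = -22935)
g = -2151846544 (g = -4*(-22935 - 259)**2 = -4*(-23194)**2 = -4*537961636 = -2151846544)
(g + 176731) + o(-422) = (-2151846544 + 176731) + 0 = -2151669813 + 0 = -2151669813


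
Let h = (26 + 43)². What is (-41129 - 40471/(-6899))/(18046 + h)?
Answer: -283708500/157345493 ≈ -1.8031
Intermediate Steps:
h = 4761 (h = 69² = 4761)
(-41129 - 40471/(-6899))/(18046 + h) = (-41129 - 40471/(-6899))/(18046 + 4761) = (-41129 - 40471*(-1/6899))/22807 = (-41129 + 40471/6899)*(1/22807) = -283708500/6899*1/22807 = -283708500/157345493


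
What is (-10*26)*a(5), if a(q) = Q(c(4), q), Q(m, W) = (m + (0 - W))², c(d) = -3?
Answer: -16640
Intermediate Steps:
Q(m, W) = (m - W)²
a(q) = (3 + q)² (a(q) = (q - 1*(-3))² = (q + 3)² = (3 + q)²)
(-10*26)*a(5) = (-10*26)*(3 + 5)² = -260*8² = -260*64 = -16640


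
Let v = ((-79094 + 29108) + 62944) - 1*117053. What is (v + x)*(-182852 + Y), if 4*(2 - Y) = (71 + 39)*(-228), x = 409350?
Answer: -53901927900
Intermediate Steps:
Y = 6272 (Y = 2 - (71 + 39)*(-228)/4 = 2 - 55*(-228)/2 = 2 - ¼*(-25080) = 2 + 6270 = 6272)
v = -104095 (v = (-49986 + 62944) - 117053 = 12958 - 117053 = -104095)
(v + x)*(-182852 + Y) = (-104095 + 409350)*(-182852 + 6272) = 305255*(-176580) = -53901927900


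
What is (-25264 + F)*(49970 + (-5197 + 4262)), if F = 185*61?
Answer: -685460265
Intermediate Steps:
F = 11285
(-25264 + F)*(49970 + (-5197 + 4262)) = (-25264 + 11285)*(49970 + (-5197 + 4262)) = -13979*(49970 - 935) = -13979*49035 = -685460265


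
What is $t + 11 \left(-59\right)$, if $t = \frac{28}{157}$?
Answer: $- \frac{101865}{157} \approx -648.82$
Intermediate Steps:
$t = \frac{28}{157}$ ($t = 28 \cdot \frac{1}{157} = \frac{28}{157} \approx 0.17834$)
$t + 11 \left(-59\right) = \frac{28}{157} + 11 \left(-59\right) = \frac{28}{157} - 649 = - \frac{101865}{157}$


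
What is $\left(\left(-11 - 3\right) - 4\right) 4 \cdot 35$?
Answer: $-2520$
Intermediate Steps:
$\left(\left(-11 - 3\right) - 4\right) 4 \cdot 35 = \left(-14 - 4\right) 4 \cdot 35 = \left(-18\right) 4 \cdot 35 = \left(-72\right) 35 = -2520$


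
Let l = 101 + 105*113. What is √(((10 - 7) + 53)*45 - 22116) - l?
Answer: -11966 + 2*I*√4899 ≈ -11966.0 + 139.99*I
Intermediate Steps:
l = 11966 (l = 101 + 11865 = 11966)
√(((10 - 7) + 53)*45 - 22116) - l = √(((10 - 7) + 53)*45 - 22116) - 1*11966 = √((3 + 53)*45 - 22116) - 11966 = √(56*45 - 22116) - 11966 = √(2520 - 22116) - 11966 = √(-19596) - 11966 = 2*I*√4899 - 11966 = -11966 + 2*I*√4899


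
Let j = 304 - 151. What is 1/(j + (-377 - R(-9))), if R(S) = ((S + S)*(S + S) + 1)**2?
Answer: -1/105849 ≈ -9.4474e-6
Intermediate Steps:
R(S) = (1 + 4*S**2)**2 (R(S) = ((2*S)*(2*S) + 1)**2 = (4*S**2 + 1)**2 = (1 + 4*S**2)**2)
j = 153
1/(j + (-377 - R(-9))) = 1/(153 + (-377 - (1 + 4*(-9)**2)**2)) = 1/(153 + (-377 - (1 + 4*81)**2)) = 1/(153 + (-377 - (1 + 324)**2)) = 1/(153 + (-377 - 1*325**2)) = 1/(153 + (-377 - 1*105625)) = 1/(153 + (-377 - 105625)) = 1/(153 - 106002) = 1/(-105849) = -1/105849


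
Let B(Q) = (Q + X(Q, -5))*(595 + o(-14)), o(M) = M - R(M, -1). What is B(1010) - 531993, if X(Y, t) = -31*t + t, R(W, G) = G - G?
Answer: 141967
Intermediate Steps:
R(W, G) = 0
o(M) = M (o(M) = M - 1*0 = M + 0 = M)
X(Y, t) = -30*t
B(Q) = 87150 + 581*Q (B(Q) = (Q - 30*(-5))*(595 - 14) = (Q + 150)*581 = (150 + Q)*581 = 87150 + 581*Q)
B(1010) - 531993 = (87150 + 581*1010) - 531993 = (87150 + 586810) - 531993 = 673960 - 531993 = 141967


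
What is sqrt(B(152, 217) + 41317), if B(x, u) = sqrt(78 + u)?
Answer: sqrt(41317 + sqrt(295)) ≈ 203.31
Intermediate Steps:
sqrt(B(152, 217) + 41317) = sqrt(sqrt(78 + 217) + 41317) = sqrt(sqrt(295) + 41317) = sqrt(41317 + sqrt(295))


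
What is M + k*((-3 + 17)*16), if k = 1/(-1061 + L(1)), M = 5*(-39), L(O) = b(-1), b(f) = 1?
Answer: -51731/265 ≈ -195.21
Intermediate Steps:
L(O) = 1
M = -195
k = -1/1060 (k = 1/(-1061 + 1) = 1/(-1060) = -1/1060 ≈ -0.00094340)
M + k*((-3 + 17)*16) = -195 - (-3 + 17)*16/1060 = -195 - 7*16/530 = -195 - 1/1060*224 = -195 - 56/265 = -51731/265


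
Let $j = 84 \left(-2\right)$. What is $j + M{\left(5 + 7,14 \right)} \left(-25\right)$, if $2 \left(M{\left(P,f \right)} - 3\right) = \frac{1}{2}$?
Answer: $- \frac{997}{4} \approx -249.25$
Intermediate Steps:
$M{\left(P,f \right)} = \frac{13}{4}$ ($M{\left(P,f \right)} = 3 + \frac{1}{2 \cdot 2} = 3 + \frac{1}{2} \cdot \frac{1}{2} = 3 + \frac{1}{4} = \frac{13}{4}$)
$j = -168$
$j + M{\left(5 + 7,14 \right)} \left(-25\right) = -168 + \frac{13}{4} \left(-25\right) = -168 - \frac{325}{4} = - \frac{997}{4}$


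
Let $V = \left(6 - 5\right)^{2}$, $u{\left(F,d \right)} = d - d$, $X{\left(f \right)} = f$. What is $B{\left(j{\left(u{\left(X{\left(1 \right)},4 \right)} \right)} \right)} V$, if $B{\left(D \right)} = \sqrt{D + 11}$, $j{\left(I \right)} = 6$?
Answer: $\sqrt{17} \approx 4.1231$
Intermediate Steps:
$u{\left(F,d \right)} = 0$
$B{\left(D \right)} = \sqrt{11 + D}$
$V = 1$ ($V = 1^{2} = 1$)
$B{\left(j{\left(u{\left(X{\left(1 \right)},4 \right)} \right)} \right)} V = \sqrt{11 + 6} \cdot 1 = \sqrt{17} \cdot 1 = \sqrt{17}$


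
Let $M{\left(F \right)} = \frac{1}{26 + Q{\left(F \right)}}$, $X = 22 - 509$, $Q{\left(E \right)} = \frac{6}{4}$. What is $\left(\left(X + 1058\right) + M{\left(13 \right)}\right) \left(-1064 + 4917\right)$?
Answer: $\frac{121011171}{55} \approx 2.2002 \cdot 10^{6}$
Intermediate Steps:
$Q{\left(E \right)} = \frac{3}{2}$ ($Q{\left(E \right)} = 6 \cdot \frac{1}{4} = \frac{3}{2}$)
$X = -487$
$M{\left(F \right)} = \frac{2}{55}$ ($M{\left(F \right)} = \frac{1}{26 + \frac{3}{2}} = \frac{1}{\frac{55}{2}} = \frac{2}{55}$)
$\left(\left(X + 1058\right) + M{\left(13 \right)}\right) \left(-1064 + 4917\right) = \left(\left(-487 + 1058\right) + \frac{2}{55}\right) \left(-1064 + 4917\right) = \left(571 + \frac{2}{55}\right) 3853 = \frac{31407}{55} \cdot 3853 = \frac{121011171}{55}$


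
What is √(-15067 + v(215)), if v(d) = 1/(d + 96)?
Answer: 62*I*√379109/311 ≈ 122.75*I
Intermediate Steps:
v(d) = 1/(96 + d)
√(-15067 + v(215)) = √(-15067 + 1/(96 + 215)) = √(-15067 + 1/311) = √(-4685836/311) = 62*I*√379109/311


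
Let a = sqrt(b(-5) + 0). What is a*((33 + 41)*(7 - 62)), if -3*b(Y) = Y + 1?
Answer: -8140*sqrt(3)/3 ≈ -4699.6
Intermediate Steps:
b(Y) = -1/3 - Y/3 (b(Y) = -(Y + 1)/3 = -(1 + Y)/3 = -1/3 - Y/3)
a = 2*sqrt(3)/3 (a = sqrt((-1/3 - 1/3*(-5)) + 0) = sqrt((-1/3 + 5/3) + 0) = sqrt(4/3 + 0) = sqrt(4/3) = 2*sqrt(3)/3 ≈ 1.1547)
a*((33 + 41)*(7 - 62)) = (2*sqrt(3)/3)*((33 + 41)*(7 - 62)) = (2*sqrt(3)/3)*(74*(-55)) = (2*sqrt(3)/3)*(-4070) = -8140*sqrt(3)/3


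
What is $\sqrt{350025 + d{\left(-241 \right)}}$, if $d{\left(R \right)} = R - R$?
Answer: $5 \sqrt{14001} \approx 591.63$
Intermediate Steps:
$d{\left(R \right)} = 0$
$\sqrt{350025 + d{\left(-241 \right)}} = \sqrt{350025 + 0} = \sqrt{350025} = 5 \sqrt{14001}$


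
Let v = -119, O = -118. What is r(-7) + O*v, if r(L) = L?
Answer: 14035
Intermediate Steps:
r(-7) + O*v = -7 - 118*(-119) = -7 + 14042 = 14035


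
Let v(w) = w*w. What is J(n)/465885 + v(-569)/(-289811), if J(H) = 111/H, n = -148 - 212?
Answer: -18100257941207/16202231728200 ≈ -1.1171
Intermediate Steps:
v(w) = w²
n = -360
J(n)/465885 + v(-569)/(-289811) = (111/(-360))/465885 + (-569)²/(-289811) = (111*(-1/360))*(1/465885) + 323761*(-1/289811) = -37/120*1/465885 - 323761/289811 = -37/55906200 - 323761/289811 = -18100257941207/16202231728200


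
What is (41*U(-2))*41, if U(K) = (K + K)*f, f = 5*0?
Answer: 0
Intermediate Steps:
f = 0
U(K) = 0 (U(K) = (K + K)*0 = (2*K)*0 = 0)
(41*U(-2))*41 = (41*0)*41 = 0*41 = 0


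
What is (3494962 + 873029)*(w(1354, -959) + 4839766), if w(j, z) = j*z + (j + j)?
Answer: 15480107688108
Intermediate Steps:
w(j, z) = 2*j + j*z (w(j, z) = j*z + 2*j = 2*j + j*z)
(3494962 + 873029)*(w(1354, -959) + 4839766) = (3494962 + 873029)*(1354*(2 - 959) + 4839766) = 4367991*(1354*(-957) + 4839766) = 4367991*(-1295778 + 4839766) = 4367991*3543988 = 15480107688108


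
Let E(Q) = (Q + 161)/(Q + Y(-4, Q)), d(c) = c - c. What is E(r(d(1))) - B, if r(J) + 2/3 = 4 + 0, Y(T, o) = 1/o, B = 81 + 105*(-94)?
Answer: 1071931/109 ≈ 9834.2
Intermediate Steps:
d(c) = 0
B = -9789 (B = 81 - 9870 = -9789)
r(J) = 10/3 (r(J) = -⅔ + (4 + 0) = -⅔ + 4 = 10/3)
E(Q) = (161 + Q)/(Q + 1/Q) (E(Q) = (Q + 161)/(Q + 1/Q) = (161 + Q)/(Q + 1/Q))
E(r(d(1))) - B = 10*(161 + 10/3)/(3*(1 + (10/3)²)) - 1*(-9789) = (10/3)*(493/3)/(1 + 100/9) + 9789 = (10/3)*(493/3)/(109/9) + 9789 = (10/3)*(9/109)*(493/3) + 9789 = 4930/109 + 9789 = 1071931/109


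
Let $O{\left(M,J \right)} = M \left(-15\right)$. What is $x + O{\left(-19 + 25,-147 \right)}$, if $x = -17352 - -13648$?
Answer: $-3794$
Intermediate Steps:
$O{\left(M,J \right)} = - 15 M$
$x = -3704$ ($x = -17352 + 13648 = -3704$)
$x + O{\left(-19 + 25,-147 \right)} = -3704 - 15 \left(-19 + 25\right) = -3704 - 90 = -3794$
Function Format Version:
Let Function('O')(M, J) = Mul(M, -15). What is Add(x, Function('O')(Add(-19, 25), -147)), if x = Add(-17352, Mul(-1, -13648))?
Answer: -3794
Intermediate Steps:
Function('O')(M, J) = Mul(-15, M)
x = -3704 (x = Add(-17352, 13648) = -3704)
Add(x, Function('O')(Add(-19, 25), -147)) = Add(-3704, Mul(-15, Add(-19, 25))) = Add(-3704, Mul(-15, 6)) = Add(-3704, -90) = -3794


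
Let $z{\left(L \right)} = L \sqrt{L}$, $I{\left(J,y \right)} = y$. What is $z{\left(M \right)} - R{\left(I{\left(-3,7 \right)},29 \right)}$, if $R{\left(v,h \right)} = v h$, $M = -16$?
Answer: $-203 - 64 i \approx -203.0 - 64.0 i$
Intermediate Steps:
$R{\left(v,h \right)} = h v$
$z{\left(L \right)} = L^{\frac{3}{2}}$
$z{\left(M \right)} - R{\left(I{\left(-3,7 \right)},29 \right)} = \left(-16\right)^{\frac{3}{2}} - 29 \cdot 7 = - 64 i - 203 = -203 - 64 i$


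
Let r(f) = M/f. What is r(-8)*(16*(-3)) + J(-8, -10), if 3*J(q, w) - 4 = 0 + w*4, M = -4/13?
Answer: -180/13 ≈ -13.846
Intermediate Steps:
M = -4/13 (M = -4*1/13 = -4/13 ≈ -0.30769)
r(f) = -4/(13*f)
J(q, w) = 4/3 + 4*w/3 (J(q, w) = 4/3 + (0 + w*4)/3 = 4/3 + (0 + 4*w)/3 = 4/3 + (4*w)/3 = 4/3 + 4*w/3)
r(-8)*(16*(-3)) + J(-8, -10) = (-4/13/(-8))*(16*(-3)) + (4/3 + (4/3)*(-10)) = -4/13*(-⅛)*(-48) + (4/3 - 40/3) = (1/26)*(-48) - 12 = -24/13 - 12 = -180/13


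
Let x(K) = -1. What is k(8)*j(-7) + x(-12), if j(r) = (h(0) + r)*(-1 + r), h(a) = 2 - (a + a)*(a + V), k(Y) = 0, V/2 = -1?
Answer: -1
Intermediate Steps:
V = -2 (V = 2*(-1) = -2)
h(a) = 2 - 2*a*(-2 + a) (h(a) = 2 - (a + a)*(a - 2) = 2 - 2*a*(-2 + a))
j(r) = (-1 + r)*(2 + r) (j(r) = ((2 - 2*0**2 + 4*0) + r)*(-1 + r) = ((2 - 2*0 + 0) + r)*(-1 + r) = ((2 + 0 + 0) + r)*(-1 + r) = (2 + r)*(-1 + r) = (-1 + r)*(2 + r))
k(8)*j(-7) + x(-12) = 0*(-2 - 7 + (-7)**2) - 1 = 0*(-2 - 7 + 49) - 1 = 0*40 - 1 = 0 - 1 = -1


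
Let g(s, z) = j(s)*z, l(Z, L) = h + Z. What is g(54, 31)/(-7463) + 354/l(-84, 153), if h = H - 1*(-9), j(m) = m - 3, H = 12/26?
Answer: -703465/141797 ≈ -4.9611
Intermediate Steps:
H = 6/13 (H = 12*(1/26) = 6/13 ≈ 0.46154)
j(m) = -3 + m
h = 123/13 (h = 6/13 - 1*(-9) = 6/13 + 9 = 123/13 ≈ 9.4615)
l(Z, L) = 123/13 + Z
g(s, z) = z*(-3 + s) (g(s, z) = (-3 + s)*z = z*(-3 + s))
g(54, 31)/(-7463) + 354/l(-84, 153) = (31*(-3 + 54))/(-7463) + 354/(123/13 - 84) = (31*51)*(-1/7463) + 354/(-969/13) = 1581*(-1/7463) + 354*(-13/969) = -93/439 - 1534/323 = -703465/141797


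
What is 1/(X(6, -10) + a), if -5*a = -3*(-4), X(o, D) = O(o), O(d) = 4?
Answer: 5/8 ≈ 0.62500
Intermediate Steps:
X(o, D) = 4
a = -12/5 (a = -(-3)*(-4)/5 = -1/5*12 = -12/5 ≈ -2.4000)
1/(X(6, -10) + a) = 1/(4 - 12/5) = 1/(8/5) = 5/8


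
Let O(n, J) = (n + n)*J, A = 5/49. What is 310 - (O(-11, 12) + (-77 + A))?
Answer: 31894/49 ≈ 650.90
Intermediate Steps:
A = 5/49 (A = 5*(1/49) = 5/49 ≈ 0.10204)
O(n, J) = 2*J*n (O(n, J) = (2*n)*J = 2*J*n)
310 - (O(-11, 12) + (-77 + A)) = 310 - (2*12*(-11) + (-77 + 5/49)) = 310 - (-264 - 3768/49) = 310 - 1*(-16704/49) = 310 + 16704/49 = 31894/49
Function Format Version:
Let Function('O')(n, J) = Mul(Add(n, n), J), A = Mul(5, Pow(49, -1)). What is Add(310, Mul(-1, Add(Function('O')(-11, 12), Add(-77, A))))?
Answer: Rational(31894, 49) ≈ 650.90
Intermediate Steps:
A = Rational(5, 49) (A = Mul(5, Rational(1, 49)) = Rational(5, 49) ≈ 0.10204)
Function('O')(n, J) = Mul(2, J, n) (Function('O')(n, J) = Mul(Mul(2, n), J) = Mul(2, J, n))
Add(310, Mul(-1, Add(Function('O')(-11, 12), Add(-77, A)))) = Add(310, Mul(-1, Add(Mul(2, 12, -11), Add(-77, Rational(5, 49))))) = Add(310, Mul(-1, Add(-264, Rational(-3768, 49)))) = Add(310, Mul(-1, Rational(-16704, 49))) = Add(310, Rational(16704, 49)) = Rational(31894, 49)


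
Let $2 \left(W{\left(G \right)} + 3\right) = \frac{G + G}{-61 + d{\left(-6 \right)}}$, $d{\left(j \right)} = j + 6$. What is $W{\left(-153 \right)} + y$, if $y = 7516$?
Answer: $\frac{458446}{61} \approx 7515.5$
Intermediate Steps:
$d{\left(j \right)} = 6 + j$
$W{\left(G \right)} = -3 - \frac{G}{61}$ ($W{\left(G \right)} = -3 + \frac{\left(G + G\right) \frac{1}{-61 + \left(6 - 6\right)}}{2} = -3 + \frac{2 G \frac{1}{-61 + 0}}{2} = -3 + \frac{2 G \frac{1}{-61}}{2} = -3 + \frac{2 G \left(- \frac{1}{61}\right)}{2} = -3 + \frac{\left(- \frac{2}{61}\right) G}{2} = -3 - \frac{G}{61}$)
$W{\left(-153 \right)} + y = \left(-3 - - \frac{153}{61}\right) + 7516 = \left(-3 + \frac{153}{61}\right) + 7516 = - \frac{30}{61} + 7516 = \frac{458446}{61}$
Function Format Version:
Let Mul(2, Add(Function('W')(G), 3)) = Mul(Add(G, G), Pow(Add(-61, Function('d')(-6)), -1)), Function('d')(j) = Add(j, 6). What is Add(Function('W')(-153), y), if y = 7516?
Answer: Rational(458446, 61) ≈ 7515.5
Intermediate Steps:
Function('d')(j) = Add(6, j)
Function('W')(G) = Add(-3, Mul(Rational(-1, 61), G)) (Function('W')(G) = Add(-3, Mul(Rational(1, 2), Mul(Add(G, G), Pow(Add(-61, Add(6, -6)), -1)))) = Add(-3, Mul(Rational(1, 2), Mul(Mul(2, G), Pow(Add(-61, 0), -1)))) = Add(-3, Mul(Rational(1, 2), Mul(Mul(2, G), Pow(-61, -1)))) = Add(-3, Mul(Rational(1, 2), Mul(Mul(2, G), Rational(-1, 61)))) = Add(-3, Mul(Rational(1, 2), Mul(Rational(-2, 61), G))) = Add(-3, Mul(Rational(-1, 61), G)))
Add(Function('W')(-153), y) = Add(Add(-3, Mul(Rational(-1, 61), -153)), 7516) = Add(Add(-3, Rational(153, 61)), 7516) = Add(Rational(-30, 61), 7516) = Rational(458446, 61)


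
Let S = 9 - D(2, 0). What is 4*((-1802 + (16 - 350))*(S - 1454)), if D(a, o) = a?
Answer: 12363168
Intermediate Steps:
S = 7 (S = 9 - 1*2 = 9 - 2 = 7)
4*((-1802 + (16 - 350))*(S - 1454)) = 4*((-1802 + (16 - 350))*(7 - 1454)) = 4*((-1802 - 334)*(-1447)) = 4*(-2136*(-1447)) = 4*3090792 = 12363168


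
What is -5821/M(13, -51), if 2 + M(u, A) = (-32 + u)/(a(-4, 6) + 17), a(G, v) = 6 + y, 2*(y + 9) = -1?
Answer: 157167/92 ≈ 1708.3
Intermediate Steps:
y = -19/2 (y = -9 + (½)*(-1) = -9 - ½ = -19/2 ≈ -9.5000)
a(G, v) = -7/2 (a(G, v) = 6 - 19/2 = -7/2)
M(u, A) = -118/27 + 2*u/27 (M(u, A) = -2 + (-32 + u)/(-7/2 + 17) = -2 + (-32 + u)/(27/2) = -2 + (-32 + u)*(2/27) = -2 + (-64/27 + 2*u/27) = -118/27 + 2*u/27)
-5821/M(13, -51) = -5821/(-118/27 + (2/27)*13) = -5821/(-118/27 + 26/27) = -5821/(-92/27) = -5821*(-27/92) = 157167/92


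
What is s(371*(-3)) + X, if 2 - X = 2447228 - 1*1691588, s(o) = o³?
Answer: -1379505535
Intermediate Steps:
X = -755638 (X = 2 - (2447228 - 1*1691588) = 2 - (2447228 - 1691588) = 2 - 1*755640 = 2 - 755640 = -755638)
s(371*(-3)) + X = (371*(-3))³ - 755638 = (-1113)³ - 755638 = -1378749897 - 755638 = -1379505535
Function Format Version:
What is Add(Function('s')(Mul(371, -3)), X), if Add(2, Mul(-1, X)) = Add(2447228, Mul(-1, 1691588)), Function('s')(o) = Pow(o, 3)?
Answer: -1379505535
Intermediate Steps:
X = -755638 (X = Add(2, Mul(-1, Add(2447228, Mul(-1, 1691588)))) = Add(2, Mul(-1, Add(2447228, -1691588))) = Add(2, Mul(-1, 755640)) = Add(2, -755640) = -755638)
Add(Function('s')(Mul(371, -3)), X) = Add(Pow(Mul(371, -3), 3), -755638) = Add(Pow(-1113, 3), -755638) = Add(-1378749897, -755638) = -1379505535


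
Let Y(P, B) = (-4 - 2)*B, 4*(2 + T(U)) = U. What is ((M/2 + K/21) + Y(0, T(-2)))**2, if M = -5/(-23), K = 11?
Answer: 228040201/933156 ≈ 244.38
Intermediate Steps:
T(U) = -2 + U/4
Y(P, B) = -6*B
M = 5/23 (M = -5*(-1/23) = 5/23 ≈ 0.21739)
((M/2 + K/21) + Y(0, T(-2)))**2 = (((5/23)/2 + 11/21) - 6*(-2 + (1/4)*(-2)))**2 = (((5/23)*(1/2) + 11*(1/21)) - 6*(-2 - 1/2))**2 = ((5/46 + 11/21) - 6*(-5/2))**2 = (611/966 + 15)**2 = (15101/966)**2 = 228040201/933156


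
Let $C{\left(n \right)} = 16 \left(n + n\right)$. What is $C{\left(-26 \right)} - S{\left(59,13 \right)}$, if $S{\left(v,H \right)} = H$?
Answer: $-845$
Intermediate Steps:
$C{\left(n \right)} = 32 n$ ($C{\left(n \right)} = 16 \cdot 2 n = 32 n$)
$C{\left(-26 \right)} - S{\left(59,13 \right)} = 32 \left(-26\right) - 13 = -832 - 13 = -845$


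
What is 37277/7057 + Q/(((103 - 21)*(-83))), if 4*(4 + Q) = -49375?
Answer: 1363381335/192119768 ≈ 7.0965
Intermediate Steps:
Q = -49391/4 (Q = -4 + (¼)*(-49375) = -4 - 49375/4 = -49391/4 ≈ -12348.)
37277/7057 + Q/(((103 - 21)*(-83))) = 37277/7057 - 49391*(-1/(83*(103 - 21)))/4 = 37277*(1/7057) - 49391/(4*(82*(-83))) = 37277/7057 - 49391/4/(-6806) = 37277/7057 - 49391/4*(-1/6806) = 37277/7057 + 49391/27224 = 1363381335/192119768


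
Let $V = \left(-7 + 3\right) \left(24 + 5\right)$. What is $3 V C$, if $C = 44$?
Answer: $-15312$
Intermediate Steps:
$V = -116$ ($V = \left(-4\right) 29 = -116$)
$3 V C = 3 \left(-116\right) 44 = \left(-348\right) 44 = -15312$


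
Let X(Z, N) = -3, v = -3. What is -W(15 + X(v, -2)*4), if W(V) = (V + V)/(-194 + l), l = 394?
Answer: -3/100 ≈ -0.030000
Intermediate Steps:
W(V) = V/100 (W(V) = (V + V)/(-194 + 394) = (2*V)/200 = (2*V)*(1/200) = V/100)
-W(15 + X(v, -2)*4) = -(15 - 3*4)/100 = -(15 - 12)/100 = -3/100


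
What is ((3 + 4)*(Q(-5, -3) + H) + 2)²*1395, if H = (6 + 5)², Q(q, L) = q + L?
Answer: 877244355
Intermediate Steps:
Q(q, L) = L + q
H = 121 (H = 11² = 121)
((3 + 4)*(Q(-5, -3) + H) + 2)²*1395 = ((3 + 4)*((-3 - 5) + 121) + 2)²*1395 = (7*(-8 + 121) + 2)²*1395 = (7*113 + 2)²*1395 = (791 + 2)²*1395 = 793²*1395 = 628849*1395 = 877244355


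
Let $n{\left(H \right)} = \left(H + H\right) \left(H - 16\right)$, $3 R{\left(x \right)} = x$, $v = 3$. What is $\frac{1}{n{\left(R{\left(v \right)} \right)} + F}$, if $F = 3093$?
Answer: $\frac{1}{3063} \approx 0.00032648$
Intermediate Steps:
$R{\left(x \right)} = \frac{x}{3}$
$n{\left(H \right)} = 2 H \left(-16 + H\right)$
$\frac{1}{n{\left(R{\left(v \right)} \right)} + F} = \frac{1}{2 \cdot \frac{1}{3} \cdot 3 \left(-16 + \frac{1}{3} \cdot 3\right) + 3093} = \frac{1}{2 \cdot 1 \left(-16 + 1\right) + 3093} = \frac{1}{2 \cdot 1 \left(-15\right) + 3093} = \frac{1}{-30 + 3093} = \frac{1}{3063}$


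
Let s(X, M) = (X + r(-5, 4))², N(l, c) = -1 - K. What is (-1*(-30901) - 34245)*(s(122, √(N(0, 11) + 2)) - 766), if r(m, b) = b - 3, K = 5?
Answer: -48029872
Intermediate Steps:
N(l, c) = -6 (N(l, c) = -1 - 1*5 = -1 - 5 = -6)
r(m, b) = -3 + b
s(X, M) = (1 + X)² (s(X, M) = (X + (-3 + 4))² = (X + 1)² = (1 + X)²)
(-1*(-30901) - 34245)*(s(122, √(N(0, 11) + 2)) - 766) = (-1*(-30901) - 34245)*((1 + 122)² - 766) = (30901 - 34245)*(123² - 766) = -3344*(15129 - 766) = -3344*14363 = -48029872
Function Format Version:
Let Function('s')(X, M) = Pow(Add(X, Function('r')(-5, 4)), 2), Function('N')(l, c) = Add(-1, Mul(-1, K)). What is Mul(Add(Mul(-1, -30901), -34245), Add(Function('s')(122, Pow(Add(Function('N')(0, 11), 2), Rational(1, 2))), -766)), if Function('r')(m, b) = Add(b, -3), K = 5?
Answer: -48029872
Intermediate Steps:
Function('N')(l, c) = -6 (Function('N')(l, c) = Add(-1, Mul(-1, 5)) = Add(-1, -5) = -6)
Function('r')(m, b) = Add(-3, b)
Function('s')(X, M) = Pow(Add(1, X), 2) (Function('s')(X, M) = Pow(Add(X, Add(-3, 4)), 2) = Pow(Add(X, 1), 2) = Pow(Add(1, X), 2))
Mul(Add(Mul(-1, -30901), -34245), Add(Function('s')(122, Pow(Add(Function('N')(0, 11), 2), Rational(1, 2))), -766)) = Mul(Add(Mul(-1, -30901), -34245), Add(Pow(Add(1, 122), 2), -766)) = Mul(Add(30901, -34245), Add(Pow(123, 2), -766)) = Mul(-3344, Add(15129, -766)) = Mul(-3344, 14363) = -48029872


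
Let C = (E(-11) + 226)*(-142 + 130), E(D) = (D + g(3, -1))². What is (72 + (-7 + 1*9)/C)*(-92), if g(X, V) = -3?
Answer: -4192969/633 ≈ -6624.0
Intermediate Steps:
E(D) = (-3 + D)² (E(D) = (D - 3)² = (-3 + D)²)
C = -5064 (C = ((-3 - 11)² + 226)*(-142 + 130) = ((-14)² + 226)*(-12) = (196 + 226)*(-12) = 422*(-12) = -5064)
(72 + (-7 + 1*9)/C)*(-92) = (72 + (-7 + 1*9)/(-5064))*(-92) = (72 + (-7 + 9)*(-1/5064))*(-92) = (72 + 2*(-1/5064))*(-92) = (72 - 1/2532)*(-92) = (182303/2532)*(-92) = -4192969/633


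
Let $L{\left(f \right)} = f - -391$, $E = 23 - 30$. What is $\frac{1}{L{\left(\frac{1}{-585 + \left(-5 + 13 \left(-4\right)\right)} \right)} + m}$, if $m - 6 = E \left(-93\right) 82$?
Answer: $\frac{642}{34526117} \approx 1.8595 \cdot 10^{-5}$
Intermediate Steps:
$E = -7$
$L{\left(f \right)} = 391 + f$ ($L{\left(f \right)} = f + 391 = 391 + f$)
$m = 53388$ ($m = 6 + \left(-7\right) \left(-93\right) 82 = 6 + 651 \cdot 82 = 6 + 53382 = 53388$)
$\frac{1}{L{\left(\frac{1}{-585 + \left(-5 + 13 \left(-4\right)\right)} \right)} + m} = \frac{1}{\left(391 + \frac{1}{-585 + \left(-5 + 13 \left(-4\right)\right)}\right) + 53388} = \frac{1}{\left(391 + \frac{1}{-585 - 57}\right) + 53388} = \frac{1}{\left(391 + \frac{1}{-642}\right) + 53388} = \frac{1}{\left(391 - \frac{1}{642}\right) + 53388} = \frac{1}{\frac{251021}{642} + 53388} = \frac{1}{\frac{34526117}{642}} = \frac{642}{34526117}$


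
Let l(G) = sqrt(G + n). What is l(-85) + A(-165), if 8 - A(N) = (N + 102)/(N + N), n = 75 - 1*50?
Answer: 859/110 + 2*I*sqrt(15) ≈ 7.8091 + 7.746*I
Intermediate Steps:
n = 25 (n = 75 - 50 = 25)
l(G) = sqrt(25 + G) (l(G) = sqrt(G + 25) = sqrt(25 + G))
A(N) = 8 - (102 + N)/(2*N) (A(N) = 8 - (N + 102)/(N + N) = 8 - (102 + N)/(2*N))
l(-85) + A(-165) = sqrt(25 - 85) + (15/2 - 51/(-165)) = sqrt(-60) + (15/2 - 51*(-1/165)) = 2*I*sqrt(15) + (15/2 + 17/55) = 2*I*sqrt(15) + 859/110 = 859/110 + 2*I*sqrt(15)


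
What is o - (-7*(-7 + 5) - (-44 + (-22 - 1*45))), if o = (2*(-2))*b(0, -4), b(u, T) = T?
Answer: -109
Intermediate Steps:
o = 16 (o = (2*(-2))*(-4) = -4*(-4) = 16)
o - (-7*(-7 + 5) - (-44 + (-22 - 1*45))) = 16 - (-7*(-7 + 5) - (-44 + (-22 - 1*45))) = 16 - (-7*(-2) - (-44 + (-22 - 45))) = 16 - (14 - (-44 - 67)) = 16 - (14 - 1*(-111)) = 16 - (14 + 111) = 16 - 1*125 = 16 - 125 = -109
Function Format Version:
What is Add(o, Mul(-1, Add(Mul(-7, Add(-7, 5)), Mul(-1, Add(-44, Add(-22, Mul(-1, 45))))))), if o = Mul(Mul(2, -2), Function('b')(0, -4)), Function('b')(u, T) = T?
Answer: -109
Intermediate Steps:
o = 16 (o = Mul(Mul(2, -2), -4) = Mul(-4, -4) = 16)
Add(o, Mul(-1, Add(Mul(-7, Add(-7, 5)), Mul(-1, Add(-44, Add(-22, Mul(-1, 45))))))) = Add(16, Mul(-1, Add(Mul(-7, Add(-7, 5)), Mul(-1, Add(-44, Add(-22, Mul(-1, 45))))))) = Add(16, Mul(-1, Add(Mul(-7, -2), Mul(-1, Add(-44, Add(-22, -45)))))) = Add(16, Mul(-1, Add(14, Mul(-1, Add(-44, -67))))) = Add(16, Mul(-1, Add(14, Mul(-1, -111)))) = Add(16, Mul(-1, Add(14, 111))) = Add(16, Mul(-1, 125)) = Add(16, -125) = -109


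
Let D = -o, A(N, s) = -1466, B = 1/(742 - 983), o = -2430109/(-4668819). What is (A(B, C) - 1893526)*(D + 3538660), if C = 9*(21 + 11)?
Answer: -10435948729890615184/1556273 ≈ -6.7057e+12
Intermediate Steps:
C = 288 (C = 9*32 = 288)
o = 2430109/4668819 (o = -2430109*(-1/4668819) = 2430109/4668819 ≈ 0.52050)
B = -1/241 (B = 1/(-241) = -1/241 ≈ -0.0041494)
D = -2430109/4668819 (D = -1*2430109/4668819 = -2430109/4668819 ≈ -0.52050)
(A(B, C) - 1893526)*(D + 3538660) = (-1466 - 1893526)*(-2430109/4668819 + 3538660) = -1894992*16521360612431/4668819 = -10435948729890615184/1556273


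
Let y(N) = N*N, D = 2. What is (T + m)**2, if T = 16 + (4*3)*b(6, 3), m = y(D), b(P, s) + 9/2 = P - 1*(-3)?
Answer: 5476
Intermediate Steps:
y(N) = N**2
b(P, s) = -3/2 + P (b(P, s) = -9/2 + (P - 1*(-3)) = -9/2 + (P + 3) = -9/2 + (3 + P) = -3/2 + P)
m = 4 (m = 2**2 = 4)
T = 70 (T = 16 + (4*3)*(-3/2 + 6) = 16 + 12*(9/2) = 16 + 54 = 70)
(T + m)**2 = (70 + 4)**2 = 74**2 = 5476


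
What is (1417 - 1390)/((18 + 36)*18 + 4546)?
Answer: 27/5518 ≈ 0.0048931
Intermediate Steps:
(1417 - 1390)/((18 + 36)*18 + 4546) = 27/(54*18 + 4546) = 27/(972 + 4546) = 27/5518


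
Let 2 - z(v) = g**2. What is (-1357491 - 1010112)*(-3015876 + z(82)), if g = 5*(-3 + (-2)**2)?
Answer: 7140451520097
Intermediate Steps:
g = 5 (g = 5*(-3 + 4) = 5*1 = 5)
z(v) = -23 (z(v) = 2 - 1*5**2 = 2 - 1*25 = 2 - 25 = -23)
(-1357491 - 1010112)*(-3015876 + z(82)) = (-1357491 - 1010112)*(-3015876 - 23) = -2367603*(-3015899) = 7140451520097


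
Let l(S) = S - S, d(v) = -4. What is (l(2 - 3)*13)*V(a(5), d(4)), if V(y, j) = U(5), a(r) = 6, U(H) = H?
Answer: 0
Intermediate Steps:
V(y, j) = 5
l(S) = 0
(l(2 - 3)*13)*V(a(5), d(4)) = (0*13)*5 = 0*5 = 0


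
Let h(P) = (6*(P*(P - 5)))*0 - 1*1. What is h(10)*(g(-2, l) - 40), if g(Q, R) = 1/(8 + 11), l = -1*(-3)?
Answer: 759/19 ≈ 39.947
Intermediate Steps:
l = 3
g(Q, R) = 1/19
h(P) = -1 (h(P) = (6*(P*(-5 + P)))*0 - 1 = (6*P*(-5 + P))*0 - 1 = 0 - 1 = -1)
h(10)*(g(-2, l) - 40) = -(1/19 - 40) = -1*(-759/19) = 759/19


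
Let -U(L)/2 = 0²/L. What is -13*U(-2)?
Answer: 0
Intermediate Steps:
U(L) = 0 (U(L) = -2*0²/L = -0/L = -2*0 = 0)
-13*U(-2) = -13*0 = 0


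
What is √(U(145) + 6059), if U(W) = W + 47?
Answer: √6251 ≈ 79.063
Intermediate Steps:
U(W) = 47 + W
√(U(145) + 6059) = √((47 + 145) + 6059) = √(192 + 6059) = √6251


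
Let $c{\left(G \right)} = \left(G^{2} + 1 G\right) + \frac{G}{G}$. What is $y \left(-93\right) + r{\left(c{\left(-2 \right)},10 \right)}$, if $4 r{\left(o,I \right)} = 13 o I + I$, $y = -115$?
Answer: $10795$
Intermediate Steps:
$c{\left(G \right)} = 1 + G + G^{2}$ ($c{\left(G \right)} = \left(G^{2} + G\right) + 1 = \left(G + G^{2}\right) + 1 = 1 + G + G^{2}$)
$r{\left(o,I \right)} = \frac{I}{4} + \frac{13 I o}{4}$ ($r{\left(o,I \right)} = \frac{13 o I + I}{4} = \frac{13 I o + I}{4} = \frac{I + 13 I o}{4} = \frac{I}{4} + \frac{13 I o}{4}$)
$y \left(-93\right) + r{\left(c{\left(-2 \right)},10 \right)} = \left(-115\right) \left(-93\right) + \frac{1}{4} \cdot 10 \left(1 + 13 \left(1 - 2 + \left(-2\right)^{2}\right)\right) = 10695 + \frac{1}{4} \cdot 10 \left(1 + 13 \left(1 - 2 + 4\right)\right) = 10695 + \frac{1}{4} \cdot 10 \left(1 + 13 \cdot 3\right) = 10695 + \frac{1}{4} \cdot 10 \left(1 + 39\right) = 10695 + \frac{1}{4} \cdot 10 \cdot 40 = 10695 + 100 = 10795$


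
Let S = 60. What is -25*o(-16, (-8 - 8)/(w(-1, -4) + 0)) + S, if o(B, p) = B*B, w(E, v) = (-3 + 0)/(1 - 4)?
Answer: -6340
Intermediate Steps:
w(E, v) = 1 (w(E, v) = -3/(-3) = -3*(-⅓) = 1)
o(B, p) = B²
-25*o(-16, (-8 - 8)/(w(-1, -4) + 0)) + S = -25*(-16)² + 60 = -25*256 + 60 = -6400 + 60 = -6340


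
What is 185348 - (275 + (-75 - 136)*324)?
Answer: 253437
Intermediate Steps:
185348 - (275 + (-75 - 136)*324) = 185348 - (275 - 211*324) = 185348 - (275 - 68364) = 185348 - 1*(-68089) = 185348 + 68089 = 253437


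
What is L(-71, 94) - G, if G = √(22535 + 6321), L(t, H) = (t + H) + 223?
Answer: 246 - 2*√7214 ≈ 76.130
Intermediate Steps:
L(t, H) = 223 + H + t (L(t, H) = (H + t) + 223 = 223 + H + t)
G = 2*√7214 (G = √28856 = 2*√7214 ≈ 169.87)
L(-71, 94) - G = (223 + 94 - 71) - 2*√7214 = 246 - 2*√7214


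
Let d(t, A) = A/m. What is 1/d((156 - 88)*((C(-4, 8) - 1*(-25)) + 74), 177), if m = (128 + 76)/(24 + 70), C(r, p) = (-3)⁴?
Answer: 34/2773 ≈ 0.012261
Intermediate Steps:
C(r, p) = 81
m = 102/47 (m = 204/94 = 204*(1/94) = 102/47 ≈ 2.1702)
d(t, A) = 47*A/102 (d(t, A) = A/(102/47) = A*(47/102) = 47*A/102)
1/d((156 - 88)*((C(-4, 8) - 1*(-25)) + 74), 177) = 1/((47/102)*177) = 1/(2773/34) = 34/2773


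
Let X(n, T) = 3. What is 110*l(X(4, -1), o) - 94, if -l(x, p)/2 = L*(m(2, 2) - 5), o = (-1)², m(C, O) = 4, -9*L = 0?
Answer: -94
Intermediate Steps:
L = 0 (L = -⅑*0 = 0)
o = 1
l(x, p) = 0 (l(x, p) = -0*(4 - 5) = -0*(-1) = -2*0 = 0)
110*l(X(4, -1), o) - 94 = 110*0 - 94 = 0 - 94 = -94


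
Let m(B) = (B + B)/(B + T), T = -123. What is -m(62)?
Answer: 124/61 ≈ 2.0328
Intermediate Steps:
m(B) = 2*B/(-123 + B) (m(B) = (B + B)/(B - 123) = (2*B)/(-123 + B) = 2*B/(-123 + B))
-m(62) = -2*62/(-123 + 62) = -2*62/(-61) = -2*62*(-1)/61 = -1*(-124/61) = 124/61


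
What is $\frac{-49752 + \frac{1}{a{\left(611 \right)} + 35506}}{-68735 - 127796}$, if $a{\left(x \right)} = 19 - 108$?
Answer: $\frac{1762066583}{6960538427} \approx 0.25315$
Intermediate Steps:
$a{\left(x \right)} = -89$
$\frac{-49752 + \frac{1}{a{\left(611 \right)} + 35506}}{-68735 - 127796} = \frac{-49752 + \frac{1}{-89 + 35506}}{-68735 - 127796} = \frac{-49752 + \frac{1}{35417}}{-196531} = \left(-49752 + \frac{1}{35417}\right) \left(- \frac{1}{196531}\right) = \left(- \frac{1762066583}{35417}\right) \left(- \frac{1}{196531}\right) = \frac{1762066583}{6960538427}$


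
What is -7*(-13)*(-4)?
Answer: -364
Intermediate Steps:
-7*(-13)*(-4) = 91*(-4) = -364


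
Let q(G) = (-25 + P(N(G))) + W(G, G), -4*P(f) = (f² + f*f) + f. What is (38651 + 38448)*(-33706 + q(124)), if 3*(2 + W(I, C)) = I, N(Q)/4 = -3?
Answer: -7808740918/3 ≈ -2.6029e+9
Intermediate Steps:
N(Q) = -12 (N(Q) = 4*(-3) = -12)
P(f) = -f²/2 - f/4 (P(f) = -((f² + f*f) + f)/4 = -((f² + f²) + f)/4 = -(2*f² + f)/4 = -(f + 2*f²)/4 = -f²/2 - f/4)
W(I, C) = -2 + I/3
q(G) = -96 + G/3 (q(G) = (-25 - ¼*(-12)*(1 + 2*(-12))) + (-2 + G/3) = (-25 - ¼*(-12)*(1 - 24)) + (-2 + G/3) = (-25 - ¼*(-12)*(-23)) + (-2 + G/3) = (-25 - 69) + (-2 + G/3) = -94 + (-2 + G/3) = -96 + G/3)
(38651 + 38448)*(-33706 + q(124)) = (38651 + 38448)*(-33706 + (-96 + (⅓)*124)) = 77099*(-33706 + (-96 + 124/3)) = 77099*(-33706 - 164/3) = 77099*(-101282/3) = -7808740918/3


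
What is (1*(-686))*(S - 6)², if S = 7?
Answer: -686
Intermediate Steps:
(1*(-686))*(S - 6)² = (1*(-686))*(7 - 6)² = -686*1² = -686*1 = -686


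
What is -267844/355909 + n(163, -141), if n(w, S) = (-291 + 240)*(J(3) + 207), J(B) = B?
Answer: -3812053234/355909 ≈ -10711.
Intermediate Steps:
n(w, S) = -10710 (n(w, S) = (-291 + 240)*(3 + 207) = -51*210 = -10710)
-267844/355909 + n(163, -141) = -267844/355909 - 10710 = -3812053234/355909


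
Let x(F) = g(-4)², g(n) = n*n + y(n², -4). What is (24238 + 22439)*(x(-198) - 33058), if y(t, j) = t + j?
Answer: -1506453498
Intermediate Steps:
y(t, j) = j + t
g(n) = -4 + 2*n² (g(n) = n*n + (-4 + n²) = n² + (-4 + n²) = -4 + 2*n²)
x(F) = 784 (x(F) = (-4 + 2*(-4)²)² = (-4 + 2*16)² = (-4 + 32)² = 28² = 784)
(24238 + 22439)*(x(-198) - 33058) = (24238 + 22439)*(784 - 33058) = 46677*(-32274) = -1506453498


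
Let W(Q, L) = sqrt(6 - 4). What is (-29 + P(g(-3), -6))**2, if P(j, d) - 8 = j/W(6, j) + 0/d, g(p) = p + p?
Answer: 459 + 126*sqrt(2) ≈ 637.19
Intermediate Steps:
g(p) = 2*p
W(Q, L) = sqrt(2)
P(j, d) = 8 + j*sqrt(2)/2 (P(j, d) = 8 + (j/(sqrt(2)) + 0/d) = 8 + (j*(sqrt(2)/2) + 0) = 8 + (j*sqrt(2)/2 + 0) = 8 + j*sqrt(2)/2)
(-29 + P(g(-3), -6))**2 = (-29 + (8 + (2*(-3))*sqrt(2)/2))**2 = (-29 + (8 + (1/2)*(-6)*sqrt(2)))**2 = (-29 + (8 - 3*sqrt(2)))**2 = (-21 - 3*sqrt(2))**2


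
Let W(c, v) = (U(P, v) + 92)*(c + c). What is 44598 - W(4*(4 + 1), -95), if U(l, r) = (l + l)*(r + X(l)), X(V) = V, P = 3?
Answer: 62998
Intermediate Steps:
U(l, r) = 2*l*(l + r) (U(l, r) = (l + l)*(r + l) = (2*l)*(l + r) = 2*l*(l + r))
W(c, v) = 2*c*(110 + 6*v) (W(c, v) = (2*3*(3 + v) + 92)*(c + c) = ((18 + 6*v) + 92)*(2*c) = (110 + 6*v)*(2*c) = 2*c*(110 + 6*v))
44598 - W(4*(4 + 1), -95) = 44598 - 4*4*(4 + 1)*(55 + 3*(-95)) = 44598 - 4*4*5*(55 - 285) = 44598 - 4*20*(-230) = 44598 - 1*(-18400) = 44598 + 18400 = 62998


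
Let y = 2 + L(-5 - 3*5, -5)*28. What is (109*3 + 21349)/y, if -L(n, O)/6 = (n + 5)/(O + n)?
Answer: -54190/247 ≈ -219.39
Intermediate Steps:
L(n, O) = -6*(5 + n)/(O + n) (L(n, O) = -6*(n + 5)/(O + n) = -6*(5 + n)/(O + n))
y = -494/5 (y = 2 + (6*(-5 - (-5 - 3*5))/(-5 + (-5 - 3*5)))*28 = 2 + (6*(-5 - (-5 - 15))/(-5 + (-5 - 15)))*28 = 2 + (6*(-5 - 1*(-20))/(-5 - 20))*28 = 2 + (6*(-5 + 20)/(-25))*28 = 2 + (6*(-1/25)*15)*28 = 2 - 18/5*28 = 2 - 504/5 = -494/5 ≈ -98.800)
(109*3 + 21349)/y = (109*3 + 21349)/(-494/5) = (327 + 21349)*(-5/494) = 21676*(-5/494) = -54190/247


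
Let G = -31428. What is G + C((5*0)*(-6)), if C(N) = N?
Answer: -31428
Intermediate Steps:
G + C((5*0)*(-6)) = -31428 + (5*0)*(-6) = -31428 + 0*(-6) = -31428 + 0 = -31428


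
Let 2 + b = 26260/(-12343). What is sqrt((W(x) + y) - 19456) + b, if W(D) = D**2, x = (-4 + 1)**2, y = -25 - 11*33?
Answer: -50946/12343 + I*sqrt(19763) ≈ -4.1275 + 140.58*I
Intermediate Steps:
b = -50946/12343 (b = -2 + 26260/(-12343) = -2 + 26260*(-1/12343) = -2 - 26260/12343 = -50946/12343 ≈ -4.1275)
y = -388 (y = -25 - 363 = -388)
x = 9 (x = (-3)**2 = 9)
sqrt((W(x) + y) - 19456) + b = sqrt((9**2 - 388) - 19456) - 50946/12343 = sqrt((81 - 388) - 19456) - 50946/12343 = sqrt(-307 - 19456) - 50946/12343 = sqrt(-19763) - 50946/12343 = I*sqrt(19763) - 50946/12343 = -50946/12343 + I*sqrt(19763)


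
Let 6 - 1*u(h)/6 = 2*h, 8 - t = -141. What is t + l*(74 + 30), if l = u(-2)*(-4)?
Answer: -24811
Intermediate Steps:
t = 149 (t = 8 - 1*(-141) = 8 + 141 = 149)
u(h) = 36 - 12*h
l = -240 (l = (36 - 12*(-2))*(-4) = (36 + 24)*(-4) = 60*(-4) = -240)
t + l*(74 + 30) = 149 - 240*(74 + 30) = 149 - 240*104 = 149 - 24960 = -24811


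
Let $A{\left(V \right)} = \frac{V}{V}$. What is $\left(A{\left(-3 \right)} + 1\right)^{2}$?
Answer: $4$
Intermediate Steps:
$A{\left(V \right)} = 1$
$\left(A{\left(-3 \right)} + 1\right)^{2} = \left(1 + 1\right)^{2} = 2^{2} = 4$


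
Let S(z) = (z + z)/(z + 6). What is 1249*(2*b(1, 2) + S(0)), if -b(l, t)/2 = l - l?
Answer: 0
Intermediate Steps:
b(l, t) = 0 (b(l, t) = -2*(l - l) = -2*0 = 0)
S(z) = 2*z/(6 + z) (S(z) = (2*z)/(6 + z) = 2*z/(6 + z))
1249*(2*b(1, 2) + S(0)) = 1249*(2*0 + 2*0/(6 + 0)) = 1249*(0 + 2*0/6) = 1249*(0 + 2*0*(1/6)) = 1249*(0 + 0) = 1249*0 = 0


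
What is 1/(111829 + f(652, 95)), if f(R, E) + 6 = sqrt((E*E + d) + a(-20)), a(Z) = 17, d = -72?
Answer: 111823/12504374359 - sqrt(8970)/12504374359 ≈ 8.9351e-6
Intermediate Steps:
f(R, E) = -6 + sqrt(-55 + E**2) (f(R, E) = -6 + sqrt((E*E - 72) + 17) = -6 + sqrt((E**2 - 72) + 17) = -6 + sqrt((-72 + E**2) + 17) = -6 + sqrt(-55 + E**2))
1/(111829 + f(652, 95)) = 1/(111829 + (-6 + sqrt(-55 + 95**2))) = 1/(111829 + (-6 + sqrt(-55 + 9025))) = 1/(111829 + (-6 + sqrt(8970))) = 1/(111823 + sqrt(8970))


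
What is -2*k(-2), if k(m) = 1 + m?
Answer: 2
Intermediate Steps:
-2*k(-2) = -2*(1 - 2) = -2*(-1) = 2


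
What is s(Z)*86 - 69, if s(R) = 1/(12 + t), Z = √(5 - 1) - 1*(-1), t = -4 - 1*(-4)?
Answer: -371/6 ≈ -61.833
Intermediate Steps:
t = 0 (t = -4 + 4 = 0)
Z = 3 (Z = √4 + 1 = 2 + 1 = 3)
s(R) = 1/12 (s(R) = 1/(12 + 0) = 1/12)
s(Z)*86 - 69 = (1/12)*86 - 69 = 43/6 - 69 = -371/6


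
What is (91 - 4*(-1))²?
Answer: 9025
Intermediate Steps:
(91 - 4*(-1))² = (91 + 4)² = 95² = 9025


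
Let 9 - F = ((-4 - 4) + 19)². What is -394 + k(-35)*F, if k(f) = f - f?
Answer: -394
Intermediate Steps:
F = -112 (F = 9 - ((-4 - 4) + 19)² = 9 - (-8 + 19)² = 9 - 1*11² = 9 - 1*121 = 9 - 121 = -112)
k(f) = 0
-394 + k(-35)*F = -394 + 0*(-112) = -394 + 0 = -394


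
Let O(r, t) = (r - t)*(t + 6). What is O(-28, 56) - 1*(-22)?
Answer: -5186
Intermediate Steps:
O(r, t) = (6 + t)*(r - t) (O(r, t) = (r - t)*(6 + t) = (6 + t)*(r - t))
O(-28, 56) - 1*(-22) = (-1*56² - 6*56 + 6*(-28) - 28*56) - 1*(-22) = (-1*3136 - 336 - 168 - 1568) + 22 = (-3136 - 336 - 168 - 1568) + 22 = -5208 + 22 = -5186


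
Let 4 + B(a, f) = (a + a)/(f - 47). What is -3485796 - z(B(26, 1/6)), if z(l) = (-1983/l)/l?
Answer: -7187889408753/2062096 ≈ -3.4857e+6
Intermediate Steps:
B(a, f) = -4 + 2*a/(-47 + f) (B(a, f) = -4 + (a + a)/(f - 47) = -4 + (2*a)/(-47 + f) = -4 + 2*a/(-47 + f))
z(l) = -1983/l²
-3485796 - z(B(26, 1/6)) = -3485796 - (-1983)/(2*(94 + 26 - 2/6)/(-47 + 1/6))² = -3485796 - (-1983)/(2*(94 + 26 - 2*⅙)/(-47 + ⅙))² = -3485796 - (-1983)/(2*(94 + 26 - ⅓)/(-281/6))² = -3485796 - (-1983)/(2*(-6/281)*(359/3))² = -3485796 - (-1983)/(-1436/281)² = -3485796 - (-1983)*78961/2062096 = -3485796 - 1*(-156579663/2062096) = -3485796 + 156579663/2062096 = -7187889408753/2062096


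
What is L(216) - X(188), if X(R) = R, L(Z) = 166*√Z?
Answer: -188 + 996*√6 ≈ 2251.7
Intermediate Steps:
L(216) - X(188) = 166*√216 - 1*188 = 166*(6*√6) - 188 = 996*√6 - 188 = -188 + 996*√6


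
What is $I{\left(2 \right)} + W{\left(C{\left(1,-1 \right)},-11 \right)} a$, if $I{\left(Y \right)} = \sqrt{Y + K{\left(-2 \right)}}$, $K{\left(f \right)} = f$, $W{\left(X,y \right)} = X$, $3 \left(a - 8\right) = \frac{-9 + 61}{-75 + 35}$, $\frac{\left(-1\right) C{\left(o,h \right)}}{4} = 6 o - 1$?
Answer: $- \frac{454}{3} \approx -151.33$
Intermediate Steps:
$C{\left(o,h \right)} = 4 - 24 o$ ($C{\left(o,h \right)} = - 4 \left(6 o - 1\right) = - 4 \left(-1 + 6 o\right) = 4 - 24 o$)
$a = \frac{227}{30}$ ($a = 8 + \frac{\left(-9 + 61\right) \frac{1}{-75 + 35}}{3} = 8 + \frac{52 \frac{1}{-40}}{3} = 8 + \frac{52 \left(- \frac{1}{40}\right)}{3} = 8 + \frac{1}{3} \left(- \frac{13}{10}\right) = 8 - \frac{13}{30} = \frac{227}{30} \approx 7.5667$)
$I{\left(Y \right)} = \sqrt{-2 + Y}$ ($I{\left(Y \right)} = \sqrt{Y - 2} = \sqrt{-2 + Y}$)
$I{\left(2 \right)} + W{\left(C{\left(1,-1 \right)},-11 \right)} a = \sqrt{-2 + 2} + \left(4 - 24\right) \frac{227}{30} = \sqrt{0} + \left(4 - 24\right) \frac{227}{30} = 0 - \frac{454}{3} = - \frac{454}{3}$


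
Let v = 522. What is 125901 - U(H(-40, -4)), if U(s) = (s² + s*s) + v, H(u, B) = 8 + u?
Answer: 123331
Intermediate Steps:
U(s) = 522 + 2*s² (U(s) = (s² + s*s) + 522 = (s² + s²) + 522 = 2*s² + 522 = 522 + 2*s²)
125901 - U(H(-40, -4)) = 125901 - (522 + 2*(8 - 40)²) = 125901 - (522 + 2*(-32)²) = 125901 - (522 + 2*1024) = 125901 - (522 + 2048) = 125901 - 1*2570 = 125901 - 2570 = 123331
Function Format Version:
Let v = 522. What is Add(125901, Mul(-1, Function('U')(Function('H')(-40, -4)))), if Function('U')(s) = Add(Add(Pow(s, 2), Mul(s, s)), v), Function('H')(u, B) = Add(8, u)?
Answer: 123331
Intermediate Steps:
Function('U')(s) = Add(522, Mul(2, Pow(s, 2))) (Function('U')(s) = Add(Add(Pow(s, 2), Mul(s, s)), 522) = Add(Add(Pow(s, 2), Pow(s, 2)), 522) = Add(Mul(2, Pow(s, 2)), 522) = Add(522, Mul(2, Pow(s, 2))))
Add(125901, Mul(-1, Function('U')(Function('H')(-40, -4)))) = Add(125901, Mul(-1, Add(522, Mul(2, Pow(Add(8, -40), 2))))) = Add(125901, Mul(-1, Add(522, Mul(2, Pow(-32, 2))))) = Add(125901, Mul(-1, Add(522, Mul(2, 1024)))) = Add(125901, Mul(-1, Add(522, 2048))) = Add(125901, Mul(-1, 2570)) = Add(125901, -2570) = 123331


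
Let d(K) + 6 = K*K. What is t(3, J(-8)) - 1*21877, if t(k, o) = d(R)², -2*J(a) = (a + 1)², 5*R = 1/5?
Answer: -8531648124/390625 ≈ -21841.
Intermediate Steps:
R = 1/25 (R = (1/5)/5 = (1*(⅕))/5 = (⅕)*(⅕) = 1/25 ≈ 0.040000)
d(K) = -6 + K² (d(K) = -6 + K*K = -6 + K²)
J(a) = -(1 + a)²/2 (J(a) = -(a + 1)²/2 = -(1 + a)²/2)
t(k, o) = 14055001/390625 (t(k, o) = (-6 + (1/25)²)² = (-6 + 1/625)² = (-3749/625)² = 14055001/390625)
t(3, J(-8)) - 1*21877 = 14055001/390625 - 1*21877 = 14055001/390625 - 21877 = -8531648124/390625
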